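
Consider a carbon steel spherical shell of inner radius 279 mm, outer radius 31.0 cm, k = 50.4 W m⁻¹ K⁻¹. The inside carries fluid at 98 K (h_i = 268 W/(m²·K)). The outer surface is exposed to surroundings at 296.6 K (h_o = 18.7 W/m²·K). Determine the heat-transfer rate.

Q = 4.08 kW

Resistance network (inner→outer):
  R_conv,in = 1/(4πr²h) = 1/(4π·0.279²·268) = 0.003815 K/W
  R_carbon steel = (1/0.279 − 1/0.310)/(4πk) = 0.3584/(4π·50.4) = 5.659×10^-4 K/W
  R_conv,out = 1/(4πr²h) = 1/(4π·0.310²·18.7) = 0.04428 K/W
ΣR = 0.003815 + 5.659×10^-4 + 0.04428 = 0.04866 K/W
Q = ΔT/ΣR = (98 K − 296.6 K)/0.04866 = -4080 W
(Negative Q ⇒ heat flows inward; heat gain = 4080 W.)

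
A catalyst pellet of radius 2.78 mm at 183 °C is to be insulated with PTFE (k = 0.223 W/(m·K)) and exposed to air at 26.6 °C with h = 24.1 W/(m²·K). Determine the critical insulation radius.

For a sphere, r_cr = 2k_ins/h = 2·0.223/24.1 = 0.0185 m = 1.85 cm

r_cr = 1.85 cm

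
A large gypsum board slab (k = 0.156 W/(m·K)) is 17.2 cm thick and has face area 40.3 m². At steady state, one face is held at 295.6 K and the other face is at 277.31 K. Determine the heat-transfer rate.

Q = 669 W

Q = kA·ΔT/L = 0.156 × 40.3 × |295.6 K − 277.31 K| / 0.172 = 669 W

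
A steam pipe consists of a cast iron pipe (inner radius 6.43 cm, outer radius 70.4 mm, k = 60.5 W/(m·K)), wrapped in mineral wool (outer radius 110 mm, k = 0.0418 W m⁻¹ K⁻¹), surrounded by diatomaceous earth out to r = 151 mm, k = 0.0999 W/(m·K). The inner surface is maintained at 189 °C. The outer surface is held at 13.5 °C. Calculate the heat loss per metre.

Treat each layer as a resistance in series:
  R'_cast iron = ln(0.0704/0.0643)/(2πk) = 0.09063/(2π·60.5) = 2.384×10^-4 m·K/W
  R'_mineral wool = ln(0.110/0.0704)/(2πk) = 0.4463/(2π·0.0418) = 1.699 m·K/W
  R'_diatomaceous earth = ln(0.151/0.110)/(2πk) = 0.3168/(2π·0.0999) = 0.5047 m·K/W
ΣR = 2.384×10^-4 + 1.699 + 0.5047 = 2.204 m·K/W
Q' = ΔT/ΣR = (189 °C − 13.5 °C)/2.204 = 79.6 W/m

Q' = 79.6 W/m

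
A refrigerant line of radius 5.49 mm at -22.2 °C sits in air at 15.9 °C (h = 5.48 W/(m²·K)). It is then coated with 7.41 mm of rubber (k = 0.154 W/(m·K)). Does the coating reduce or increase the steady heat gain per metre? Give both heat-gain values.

increases: 7.20 → 12.2 W/m

Critical radius for a cylinder: r_cr = k/h = 0.0281 m = 2.81 cm.
Outer radius after coating: r₂ = 0.00549 + 0.00741 = 0.01290 m.
Since r₁ < r_cr and r₂ ≤ r_cr, the coating moves toward the maximum at r_cr — heat gain rises.
Bare: R = 1/(2πr₁h) = 5.290 m·K/W; Q = 38.1/5.290 = 7.20 W/m.
Coated: R = R_cond + R_conv = 3.134 m·K/W; Q = 38.1/3.134 = 12.2 W/m.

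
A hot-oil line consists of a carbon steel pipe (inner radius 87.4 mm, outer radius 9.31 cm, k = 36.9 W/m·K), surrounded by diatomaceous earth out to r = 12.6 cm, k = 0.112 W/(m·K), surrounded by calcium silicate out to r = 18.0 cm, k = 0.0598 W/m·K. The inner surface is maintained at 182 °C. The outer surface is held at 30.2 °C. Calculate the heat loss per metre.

Q' = 110 W/m

Resistance network (inner→outer):
  R'_carbon steel = ln(0.0931/0.0874)/(2πk) = 0.06318/(2π·36.9) = 2.725×10^-4 m·K/W
  R'_diatomaceous earth = ln(0.126/0.0931)/(2πk) = 0.3026/(2π·0.112) = 0.4300 m·K/W
  R'_calcium silicate = ln(0.180/0.126)/(2πk) = 0.3567/(2π·0.0598) = 0.9493 m·K/W
ΣR = 2.725×10^-4 + 0.4300 + 0.9493 = 1.380 m·K/W
Q' = ΔT/ΣR = (182 °C − 30.2 °C)/1.380 = 110 W/m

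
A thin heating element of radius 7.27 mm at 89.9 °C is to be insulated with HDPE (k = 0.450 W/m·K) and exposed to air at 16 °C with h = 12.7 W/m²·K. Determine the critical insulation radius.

For a cylinder, r_cr = k_ins/h = 0.450/12.7 = 0.0354 m = 3.54 cm

r_cr = 3.54 cm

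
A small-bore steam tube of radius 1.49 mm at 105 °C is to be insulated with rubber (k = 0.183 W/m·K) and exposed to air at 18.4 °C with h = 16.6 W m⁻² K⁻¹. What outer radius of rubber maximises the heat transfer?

r_cr = 1.10 cm

For a cylinder, r_cr = k_ins/h = 0.183/16.6 = 0.0110 m = 1.10 cm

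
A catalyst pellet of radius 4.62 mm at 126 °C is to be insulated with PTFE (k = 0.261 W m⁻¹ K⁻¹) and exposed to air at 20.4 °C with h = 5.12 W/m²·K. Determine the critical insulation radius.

For a sphere, r_cr = 2k_ins/h = 2·0.261/5.12 = 0.102 m = 10.2 cm

r_cr = 10.2 cm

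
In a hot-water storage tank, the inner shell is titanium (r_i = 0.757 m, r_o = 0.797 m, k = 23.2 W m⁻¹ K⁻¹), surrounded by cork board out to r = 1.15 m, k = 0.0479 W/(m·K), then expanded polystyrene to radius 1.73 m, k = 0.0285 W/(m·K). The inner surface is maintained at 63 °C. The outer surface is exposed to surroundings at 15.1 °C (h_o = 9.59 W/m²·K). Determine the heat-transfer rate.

Treat each layer as a resistance in series:
  R_titanium = (1/0.757 − 1/0.797)/(4πk) = 0.06630/(4π·23.2) = 2.274×10^-4 K/W
  R_cork board = (1/0.797 − 1/1.15)/(4πk) = 0.3851/(4π·0.0479) = 0.6398 K/W
  R_expanded polystyrene = (1/1.15 − 1/1.73)/(4πk) = 0.2915/(4π·0.0285) = 0.8140 K/W
  R_conv,out = 1/(4πr²h) = 1/(4π·1.73²·9.59) = 0.002773 K/W
ΣR = 2.274×10^-4 + 0.6398 + 0.8140 + 0.002773 = 1.457 K/W
Q = ΔT/ΣR = (63 °C − 15.1 °C)/1.457 = 32.9 W

Q = 32.9 W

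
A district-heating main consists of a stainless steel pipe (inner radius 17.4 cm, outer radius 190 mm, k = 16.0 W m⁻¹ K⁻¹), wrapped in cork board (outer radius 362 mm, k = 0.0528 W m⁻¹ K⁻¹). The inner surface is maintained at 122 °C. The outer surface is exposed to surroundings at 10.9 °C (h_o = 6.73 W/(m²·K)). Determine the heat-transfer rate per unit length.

Q' = 55.3 W/m

Resistance network (inner→outer):
  R'_stainless steel = ln(0.190/0.174)/(2πk) = 0.08797/(2π·16.0) = 8.750×10^-4 m·K/W
  R'_cork board = ln(0.362/0.190)/(2πk) = 0.6446/(2π·0.0528) = 1.943 m·K/W
  R'_conv,out = 1/(2πr h) = 1/(2π·0.362·6.73) = 0.06533 m·K/W
ΣR = 8.750×10^-4 + 1.943 + 0.06533 = 2.009 m·K/W
Q' = ΔT/ΣR = (122 °C − 10.9 °C)/2.009 = 55.3 W/m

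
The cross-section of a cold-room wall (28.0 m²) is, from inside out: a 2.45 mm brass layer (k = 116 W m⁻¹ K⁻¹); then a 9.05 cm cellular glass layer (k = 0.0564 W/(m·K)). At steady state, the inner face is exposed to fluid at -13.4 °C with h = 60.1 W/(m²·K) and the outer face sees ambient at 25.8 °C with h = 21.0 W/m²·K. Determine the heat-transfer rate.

Resistance network (inner→outer):
  R_conv,in = 1/(hA) = 1/(60.1·28.0) = 5.942×10^-4 K/W
  R_brass = L/(kA) = 0.00245/(116·28.0) = 7.543×10^-7 K/W
  R_cellular glass = L/(kA) = 0.0905/(0.0564·28.0) = 0.05731 K/W
  R_conv,out = 1/(hA) = 1/(21.0·28.0) = 0.001701 K/W
ΣR = 5.942×10^-4 + 7.543×10^-7 + 0.05731 + 0.001701 = 0.05961 K/W
Q = ΔT/ΣR = (-13.4 °C − 25.8 °C)/0.05961 = -658 W
(Negative Q ⇒ heat flows inward; heat gain = 658 W.)

Q = 658 W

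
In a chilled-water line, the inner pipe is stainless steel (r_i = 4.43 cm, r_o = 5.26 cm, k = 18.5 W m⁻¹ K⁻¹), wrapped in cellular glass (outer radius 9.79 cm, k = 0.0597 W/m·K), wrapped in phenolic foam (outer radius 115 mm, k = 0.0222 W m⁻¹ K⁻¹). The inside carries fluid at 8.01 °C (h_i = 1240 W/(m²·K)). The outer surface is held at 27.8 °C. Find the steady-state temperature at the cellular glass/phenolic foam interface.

T = 19.7 °C

Resistance network (inner→outer):
  R'_conv,in = 1/(2πr h) = 1/(2π·0.0443·1240) = 0.002897 m·K/W
  R'_stainless steel = ln(0.0526/0.0443)/(2πk) = 0.1717/(2π·18.5) = 0.001477 m·K/W
  R'_cellular glass = ln(0.0979/0.0526)/(2πk) = 0.6212/(2π·0.0597) = 1.656 m·K/W
  R'_phenolic foam = ln(0.115/0.0979)/(2πk) = 0.1610/(2π·0.0222) = 1.154 m·K/W
ΣR = 0.002897 + 0.001477 + 1.656 + 1.154 = 2.814 m·K/W
Q' = ΔT/ΣR = (8.01 °C − 27.8 °C)/2.814 = -7.033 W/m
From the inner boundary to the cellular glass/phenolic foam interface, ΣR_partial = 1.660 m·K/W.
T_interface = T_in − Q'·ΣR_partial = 8.01 °C − (-7.033)(1.660) = 19.7 °C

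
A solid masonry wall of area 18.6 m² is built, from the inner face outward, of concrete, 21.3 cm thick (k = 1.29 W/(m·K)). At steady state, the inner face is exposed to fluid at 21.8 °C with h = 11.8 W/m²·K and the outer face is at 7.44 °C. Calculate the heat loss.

Series thermal resistances, inner to outer:
  R_conv,in = 1/(hA) = 1/(11.8·18.6) = 0.004556 K/W
  R_concrete = L/(kA) = 0.213/(1.29·18.6) = 0.008877 K/W
ΣR = 0.004556 + 0.008877 = 0.01343 K/W
Q = ΔT/ΣR = (21.8 °C − 7.44 °C)/0.01343 = 1070 W

Q = 1070 W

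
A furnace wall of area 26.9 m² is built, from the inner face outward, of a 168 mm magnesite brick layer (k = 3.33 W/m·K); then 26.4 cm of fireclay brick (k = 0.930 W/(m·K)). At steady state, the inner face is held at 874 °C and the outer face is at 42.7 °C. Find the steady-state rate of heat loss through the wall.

Series thermal resistances, inner to outer:
  R_magnesite brick = L/(kA) = 0.168/(3.33·26.9) = 0.001875 K/W
  R_fireclay brick = L/(kA) = 0.264/(0.930·26.9) = 0.01055 K/W
ΣR = 0.001875 + 0.01055 = 0.01243 K/W
Q = ΔT/ΣR = (874 °C − 42.7 °C)/0.01243 = 66900 W

Q = 66900 W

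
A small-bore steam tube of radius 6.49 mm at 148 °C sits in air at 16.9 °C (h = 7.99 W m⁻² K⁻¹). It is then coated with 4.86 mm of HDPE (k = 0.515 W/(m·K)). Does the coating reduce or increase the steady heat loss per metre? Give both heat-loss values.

Critical radius for a cylinder: r_cr = k/h = 0.0645 m = 6.45 cm.
Outer radius after coating: r₂ = 0.00649 + 0.00486 = 0.01135 m.
Since r₁ < r_cr and r₂ ≤ r_cr, the coating moves toward the maximum at r_cr — heat loss rises.
Bare: R = 1/(2πr₁h) = 3.069 m·K/W; Q = 131.1/3.069 = 42.7 W/m.
Coated: R = R_cond + R_conv = 1.928 m·K/W; Q = 131.1/1.928 = 68.0 W/m.

increases: 42.7 → 68.0 W/m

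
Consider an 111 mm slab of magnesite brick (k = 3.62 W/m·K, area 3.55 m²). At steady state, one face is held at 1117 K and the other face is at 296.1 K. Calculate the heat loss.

Q = kA·ΔT/L = 3.62 × 3.55 × |1117 K − 296.1 K| / 0.111 = 95000 W

Q = 95000 W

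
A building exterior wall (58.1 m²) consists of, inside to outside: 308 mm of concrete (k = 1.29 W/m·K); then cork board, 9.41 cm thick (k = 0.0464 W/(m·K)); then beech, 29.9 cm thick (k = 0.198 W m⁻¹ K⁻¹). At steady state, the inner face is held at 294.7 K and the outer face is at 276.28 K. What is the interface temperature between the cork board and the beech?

T = 283.6 K

Treat each layer as a resistance in series:
  R_concrete = L/(kA) = 0.308/(1.29·58.1) = 0.004109 K/W
  R_cork board = L/(kA) = 0.0941/(0.0464·58.1) = 0.03491 K/W
  R_beech = L/(kA) = 0.299/(0.198·58.1) = 0.02599 K/W
ΣR = 0.004109 + 0.03491 + 0.02599 = 0.06501 K/W
Q = ΔT/ΣR = (294.7 K − 276.28 K)/0.06501 = 283.3 W
From the inner boundary to the cork board/beech interface, ΣR_partial = 0.03902 K/W.
T_interface = T_in − Q·ΣR_partial = 294.7 K − (283.3)(0.03902) = 283.6 K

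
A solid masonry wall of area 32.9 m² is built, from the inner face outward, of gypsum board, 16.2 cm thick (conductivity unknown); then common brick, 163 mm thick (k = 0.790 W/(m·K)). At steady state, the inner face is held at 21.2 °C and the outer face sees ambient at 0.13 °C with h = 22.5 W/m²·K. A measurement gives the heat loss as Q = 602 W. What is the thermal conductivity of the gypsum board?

k = 0.180 W/m·K

ΣR = ΔT/Q = |21.2 − 0.13|/602 = 0.03500 K/W
Known resistances:
  R_common brick = L/(kA) = 0.163/(0.790·32.9) = 0.006271 K/W
  R_conv,out = 1/(hA) = 1/(22.5·32.9) = 0.001351 K/W
R_gypsum board = ΣR − ΣR_known = 0.03500 − 0.007622 = 0.02738 K/W
L/(kA) = 0.02738 ⇒ k = 0.162/(0.02738·32.9) = 0.180 W/m·K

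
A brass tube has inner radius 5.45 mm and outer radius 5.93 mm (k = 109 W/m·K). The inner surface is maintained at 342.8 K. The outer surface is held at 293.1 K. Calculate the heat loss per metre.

Q' = 2πk·ΔT/ln(r₂/r₁) = 2π × 109 × 49.7 / ln(0.00593/0.00545) = 4.03×10^5 W/m

Q' = 403 kW/m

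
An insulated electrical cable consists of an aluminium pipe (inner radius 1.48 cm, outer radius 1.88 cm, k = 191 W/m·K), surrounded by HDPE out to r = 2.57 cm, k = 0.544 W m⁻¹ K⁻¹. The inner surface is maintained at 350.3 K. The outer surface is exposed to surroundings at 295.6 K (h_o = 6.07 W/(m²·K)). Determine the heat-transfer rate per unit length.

Series thermal resistances, inner to outer:
  R'_aluminium = ln(0.0188/0.0148)/(2πk) = 0.2392/(2π·191) = 1.993×10^-4 m·K/W
  R'_HDPE = ln(0.0257/0.0188)/(2πk) = 0.3126/(2π·0.544) = 0.09147 m·K/W
  R'_conv,out = 1/(2πr h) = 1/(2π·0.0257·6.07) = 1.020 m·K/W
ΣR = 1.993×10^-4 + 0.09147 + 1.020 = 1.112 m·K/W
Q' = ΔT/ΣR = (350.3 K − 295.6 K)/1.112 = 49.2 W/m

Q' = 49.2 W/m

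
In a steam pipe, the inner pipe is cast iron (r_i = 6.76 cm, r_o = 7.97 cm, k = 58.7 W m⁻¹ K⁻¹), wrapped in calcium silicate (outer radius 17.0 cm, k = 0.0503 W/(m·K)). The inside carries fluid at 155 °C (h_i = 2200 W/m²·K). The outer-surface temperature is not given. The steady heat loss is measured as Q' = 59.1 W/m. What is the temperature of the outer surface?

T_out = 13.3 °C

Series resistances:
  R'_conv,in = 1/(2πr h) = 1/(2π·0.0676·2200) = 0.001070 m·K/W
  R'_cast iron = ln(0.0797/0.0676)/(2πk) = 0.1647/(2π·58.7) = 4.465×10^-4 m·K/W
  R'_calcium silicate = ln(0.170/0.0797)/(2πk) = 0.7575/(2π·0.0503) = 2.397 m·K/W
ΣR = 2.398 m·K/W
ΔT = Q'·ΣR = 59.1 × 2.398 = 141.7 K
Heat flows outward, so T_out = T_in − ΔT = 155 − 141.7 = 13.3 °C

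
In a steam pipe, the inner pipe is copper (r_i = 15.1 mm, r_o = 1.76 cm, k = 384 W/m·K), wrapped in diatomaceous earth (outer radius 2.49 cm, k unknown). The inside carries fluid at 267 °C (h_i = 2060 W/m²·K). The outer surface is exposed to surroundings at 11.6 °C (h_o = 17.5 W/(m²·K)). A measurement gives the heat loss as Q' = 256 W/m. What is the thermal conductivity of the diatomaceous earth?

ΣR = ΔT/Q' = |267 − 11.6|/256 = 0.9977 m·K/W
Known resistances:
  R'_conv,in = 1/(2πr h) = 1/(2π·0.0151·2060) = 0.005117 m·K/W
  R'_copper = ln(0.0176/0.0151)/(2πk) = 0.1532/(2π·384) = 6.350×10^-5 m·K/W
  R'_conv,out = 1/(2πr h) = 1/(2π·0.0249·17.5) = 0.3652 m·K/W
R_diatomaceous earth = ΣR − ΣR_known = 0.9977 − 0.3704 = 0.6273 m·K/W
ln(r₂/r₁)/(2πk) = 0.6273 ⇒ k = 0.3470/(2π·0.6273) = 0.0880 W/m·K

k = 0.0880 W/m·K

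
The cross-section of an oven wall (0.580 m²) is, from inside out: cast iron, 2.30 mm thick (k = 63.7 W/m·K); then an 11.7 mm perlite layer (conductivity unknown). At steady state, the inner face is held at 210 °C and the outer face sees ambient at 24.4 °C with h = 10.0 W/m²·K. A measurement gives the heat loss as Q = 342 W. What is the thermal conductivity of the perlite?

k = 0.0545 W/m·K

ΣR = ΔT/Q = |210 − 24.4|/342 = 0.5427 K/W
Known resistances:
  R_cast iron = L/(kA) = 0.00230/(63.7·0.580) = 6.225×10^-5 K/W
  R_conv,out = 1/(hA) = 1/(10.0·0.580) = 0.1724 K/W
R_perlite = ΣR − ΣR_known = 0.5427 − 0.1725 = 0.3702 K/W
L/(kA) = 0.3702 ⇒ k = 0.0117/(0.3702·0.580) = 0.0545 W/m·K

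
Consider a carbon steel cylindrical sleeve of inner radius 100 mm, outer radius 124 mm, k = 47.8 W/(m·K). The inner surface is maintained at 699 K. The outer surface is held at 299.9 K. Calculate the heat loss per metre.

Q' = 2πk·ΔT/ln(r₂/r₁) = 2π × 47.8 × 399.1 / ln(0.124/0.100) = 5.57×10^5 W/m

Q' = 5.57×10^5 W/m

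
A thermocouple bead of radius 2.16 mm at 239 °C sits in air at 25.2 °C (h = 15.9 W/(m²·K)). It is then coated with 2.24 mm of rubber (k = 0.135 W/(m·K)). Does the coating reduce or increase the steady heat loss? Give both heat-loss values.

increases: 0.199 → 0.538 W

Critical radius for a sphere: r_cr = 2k/h = 0.0170 m = 1.70 cm.
Outer radius after coating: r₂ = 0.00216 + 0.00224 = 0.00440 m.
Since r₁ < r_cr and r₂ ≤ r_cr, the coating moves toward the maximum at r_cr — heat loss rises.
Bare: R = 1/(4πr₁²h) = 1073 K/W; Q = 213.8/1073 = 0.199 W.
Coated: R = R_cond + R_conv = 397.4 K/W; Q = 213.8/397.4 = 0.538 W.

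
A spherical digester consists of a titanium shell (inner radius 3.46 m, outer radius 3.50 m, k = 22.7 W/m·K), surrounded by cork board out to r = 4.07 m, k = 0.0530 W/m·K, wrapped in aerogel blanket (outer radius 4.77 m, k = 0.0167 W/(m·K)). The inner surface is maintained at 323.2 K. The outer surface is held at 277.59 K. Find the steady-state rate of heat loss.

Series thermal resistances, inner to outer:
  R_titanium = (1/3.46 − 1/3.50)/(4πk) = 0.003303/(4π·22.7) = 1.158×10^-5 K/W
  R_cork board = (1/3.50 − 1/4.07)/(4πk) = 0.04001/(4π·0.0530) = 0.06008 K/W
  R_aerogel blanket = (1/4.07 − 1/4.77)/(4πk) = 0.03606/(4π·0.0167) = 0.1718 K/W
ΣR = 1.158×10^-5 + 0.06008 + 0.1718 = 0.2319 K/W
Q = ΔT/ΣR = (323.2 K − 277.59 K)/0.2319 = 197 W

Q = 197 W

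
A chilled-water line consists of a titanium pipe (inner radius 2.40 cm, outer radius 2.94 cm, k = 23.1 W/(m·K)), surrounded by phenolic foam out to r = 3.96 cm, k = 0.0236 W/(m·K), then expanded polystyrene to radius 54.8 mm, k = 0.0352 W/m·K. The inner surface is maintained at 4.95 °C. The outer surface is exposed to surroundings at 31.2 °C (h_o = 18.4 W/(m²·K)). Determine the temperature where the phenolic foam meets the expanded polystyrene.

T = 19.5 °C

Resistance network (inner→outer):
  R'_titanium = ln(0.0294/0.0240)/(2πk) = 0.2029/(2π·23.1) = 0.001398 m·K/W
  R'_phenolic foam = ln(0.0396/0.0294)/(2πk) = 0.2978/(2π·0.0236) = 2.009 m·K/W
  R'_expanded polystyrene = ln(0.0548/0.0396)/(2πk) = 0.3249/(2π·0.0352) = 1.469 m·K/W
  R'_conv,out = 1/(2πr h) = 1/(2π·0.0548·18.4) = 0.1578 m·K/W
ΣR = 0.001398 + 2.009 + 1.469 + 0.1578 = 3.637 m·K/W
Q' = ΔT/ΣR = (4.95 °C − 31.2 °C)/3.637 = -7.217 W/m
From the inner boundary to the phenolic foam/expanded polystyrene interface, ΣR_partial = 2.010 m·K/W.
T_interface = T_in − Q'·ΣR_partial = 4.95 °C − (-7.217)(2.010) = 19.5 °C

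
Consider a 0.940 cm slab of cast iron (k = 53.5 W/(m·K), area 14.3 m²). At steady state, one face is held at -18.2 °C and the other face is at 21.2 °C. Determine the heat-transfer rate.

Q = kA·ΔT/L = 53.5 × 14.3 × |-18.2 °C − 21.2 °C| / 0.00940 = 3.21×10^6 W

Q = 3210 kW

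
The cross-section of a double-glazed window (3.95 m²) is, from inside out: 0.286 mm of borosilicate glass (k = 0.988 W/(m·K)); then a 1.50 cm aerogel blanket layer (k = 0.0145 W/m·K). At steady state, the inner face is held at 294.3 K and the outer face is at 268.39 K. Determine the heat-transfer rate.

Treat each layer as a resistance in series:
  R_borosilicate glass = L/(kA) = 2.86×10^-4/(0.988·3.95) = 7.328×10^-5 K/W
  R_aerogel blanket = L/(kA) = 0.0150/(0.0145·3.95) = 0.2619 K/W
ΣR = 7.328×10^-5 + 0.2619 = 0.2620 K/W
Q = ΔT/ΣR = (294.3 K − 268.39 K)/0.2620 = 98.9 W

Q = 98.9 W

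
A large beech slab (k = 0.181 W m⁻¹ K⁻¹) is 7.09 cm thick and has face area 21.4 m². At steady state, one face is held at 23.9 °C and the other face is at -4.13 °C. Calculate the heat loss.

Q = kA·ΔT/L = 0.181 × 21.4 × |23.9 °C − -4.13 °C| / 0.0709 = 1530 W

Q = 1530 W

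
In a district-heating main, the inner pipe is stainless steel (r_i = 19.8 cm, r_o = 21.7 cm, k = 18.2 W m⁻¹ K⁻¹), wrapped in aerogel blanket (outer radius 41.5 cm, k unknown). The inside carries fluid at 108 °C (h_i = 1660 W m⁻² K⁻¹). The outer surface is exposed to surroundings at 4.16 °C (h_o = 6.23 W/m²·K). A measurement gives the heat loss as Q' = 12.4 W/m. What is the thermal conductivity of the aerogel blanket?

ΣR = ΔT/Q' = |108 − 4.16|/12.4 = 8.374 m·K/W
Known resistances:
  R'_conv,in = 1/(2πr h) = 1/(2π·0.198·1660) = 4.842×10^-4 m·K/W
  R'_stainless steel = ln(0.217/0.198)/(2πk) = 0.09163/(2π·18.2) = 8.013×10^-4 m·K/W
  R'_conv,out = 1/(2πr h) = 1/(2π·0.415·6.23) = 0.06156 m·K/W
R_aerogel blanket = ΣR − ΣR_known = 8.374 − 0.06285 = 8.311 m·K/W
ln(r₂/r₁)/(2πk) = 8.311 ⇒ k = 0.6484/(2π·8.311) = 0.0124 W/m·K

k = 0.0124 W/m·K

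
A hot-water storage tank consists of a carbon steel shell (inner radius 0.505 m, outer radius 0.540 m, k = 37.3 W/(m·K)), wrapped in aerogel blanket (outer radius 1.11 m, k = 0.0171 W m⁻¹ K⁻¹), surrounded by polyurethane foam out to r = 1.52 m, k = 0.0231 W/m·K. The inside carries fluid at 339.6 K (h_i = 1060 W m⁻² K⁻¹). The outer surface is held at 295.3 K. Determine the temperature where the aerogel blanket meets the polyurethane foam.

T = 302.3 K

Resistance network (inner→outer):
  R_conv,in = 1/(4πr²h) = 1/(4π·0.505²·1060) = 2.944×10^-4 K/W
  R_carbon steel = (1/0.505 − 1/0.540)/(4πk) = 0.1283/(4π·37.3) = 2.738×10^-4 K/W
  R_aerogel blanket = (1/0.540 − 1/1.11)/(4πk) = 0.9510/(4π·0.0171) = 4.425 K/W
  R_polyurethane foam = (1/1.11 − 1/1.52)/(4πk) = 0.2430/(4π·0.0231) = 0.8371 K/W
ΣR = 2.944×10^-4 + 2.738×10^-4 + 4.425 + 0.8371 = 5.263 K/W
Q = ΔT/ΣR = (339.6 K − 295.3 K)/5.263 = 8.417 W
From the inner boundary to the aerogel blanket/polyurethane foam interface, ΣR_partial = 4.426 K/W.
T_interface = T_in − Q·ΣR_partial = 339.6 K − (8.417)(4.426) = 302.3 K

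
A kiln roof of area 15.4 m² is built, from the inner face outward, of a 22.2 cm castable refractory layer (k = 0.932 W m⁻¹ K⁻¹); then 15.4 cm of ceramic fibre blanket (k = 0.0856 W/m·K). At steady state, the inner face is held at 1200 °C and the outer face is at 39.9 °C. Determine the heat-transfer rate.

Treat each layer as a resistance in series:
  R_castable refractory = L/(kA) = 0.222/(0.932·15.4) = 0.01547 K/W
  R_ceramic fibre blanket = L/(kA) = 0.154/(0.0856·15.4) = 0.1168 K/W
ΣR = 0.01547 + 0.1168 = 0.1323 K/W
Q = ΔT/ΣR = (1200 °C − 39.9 °C)/0.1323 = 8770 W

Q = 8.77 kW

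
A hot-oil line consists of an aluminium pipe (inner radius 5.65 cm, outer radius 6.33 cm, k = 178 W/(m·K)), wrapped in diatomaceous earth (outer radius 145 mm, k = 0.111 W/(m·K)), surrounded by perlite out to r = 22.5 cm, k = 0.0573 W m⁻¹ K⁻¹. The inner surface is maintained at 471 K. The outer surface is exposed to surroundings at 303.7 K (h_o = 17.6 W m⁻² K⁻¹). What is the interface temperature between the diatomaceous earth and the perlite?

Series thermal resistances, inner to outer:
  R'_aluminium = ln(0.0633/0.0565)/(2πk) = 0.1136/(2π·178) = 1.016×10^-4 m·K/W
  R'_diatomaceous earth = ln(0.145/0.0633)/(2πk) = 0.8288/(2π·0.111) = 1.188 m·K/W
  R'_perlite = ln(0.225/0.145)/(2πk) = 0.4394/(2π·0.0573) = 1.220 m·K/W
  R'_conv,out = 1/(2πr h) = 1/(2π·0.225·17.6) = 0.04019 m·K/W
ΣR = 1.016×10^-4 + 1.188 + 1.220 + 0.04019 = 2.448 m·K/W
Q' = ΔT/ΣR = (471 K − 303.7 K)/2.448 = 68.34 W/m
From the inner boundary to the diatomaceous earth/perlite interface, ΣR_partial = 1.188 m·K/W.
T_interface = T_in − Q'·ΣR_partial = 471 K − (68.34)(1.188) = 390 K

T = 390 K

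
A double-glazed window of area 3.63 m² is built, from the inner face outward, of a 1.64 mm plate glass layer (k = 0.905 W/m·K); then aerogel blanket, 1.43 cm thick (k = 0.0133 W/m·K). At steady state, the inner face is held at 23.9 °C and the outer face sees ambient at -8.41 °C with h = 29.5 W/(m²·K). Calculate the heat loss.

Series thermal resistances, inner to outer:
  R_plate glass = L/(kA) = 0.00164/(0.905·3.63) = 4.992×10^-4 K/W
  R_aerogel blanket = L/(kA) = 0.0143/(0.0133·3.63) = 0.2962 K/W
  R_conv,out = 1/(hA) = 1/(29.5·3.63) = 0.009338 K/W
ΣR = 4.992×10^-4 + 0.2962 + 0.009338 = 0.3060 K/W
Q = ΔT/ΣR = (23.9 °C − -8.41 °C)/0.3060 = 106 W

Q = 106 W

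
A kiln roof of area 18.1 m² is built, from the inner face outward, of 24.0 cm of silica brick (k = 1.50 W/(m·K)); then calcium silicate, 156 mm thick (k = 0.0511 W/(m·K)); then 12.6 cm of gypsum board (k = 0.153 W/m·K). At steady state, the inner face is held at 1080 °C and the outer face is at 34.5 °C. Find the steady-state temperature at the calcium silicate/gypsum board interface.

Treat each layer as a resistance in series:
  R_silica brick = L/(kA) = 0.240/(1.50·18.1) = 0.008840 K/W
  R_calcium silicate = L/(kA) = 0.156/(0.0511·18.1) = 0.1687 K/W
  R_gypsum board = L/(kA) = 0.126/(0.153·18.1) = 0.04550 K/W
ΣR = 0.008840 + 0.1687 + 0.04550 = 0.2230 K/W
Q = ΔT/ΣR = (1080 °C − 34.5 °C)/0.2230 = 4688 W
From the inner boundary to the calcium silicate/gypsum board interface, ΣR_partial = 0.1775 K/W.
T_interface = T_in − Q·ΣR_partial = 1080 °C − (4688)(0.1775) = 248 °C

T = 248 °C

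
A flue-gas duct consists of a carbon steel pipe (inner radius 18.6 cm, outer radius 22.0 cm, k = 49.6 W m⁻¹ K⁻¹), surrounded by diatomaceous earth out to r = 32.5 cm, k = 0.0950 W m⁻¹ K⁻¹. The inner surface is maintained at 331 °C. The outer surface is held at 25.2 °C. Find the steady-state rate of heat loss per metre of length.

Resistance network (inner→outer):
  R'_carbon steel = ln(0.220/0.186)/(2πk) = 0.1679/(2π·49.6) = 5.387×10^-4 m·K/W
  R'_diatomaceous earth = ln(0.325/0.220)/(2πk) = 0.3902/(2π·0.0950) = 0.6537 m·K/W
ΣR = 5.387×10^-4 + 0.6537 = 0.6542 m·K/W
Q' = ΔT/ΣR = (331 °C − 25.2 °C)/0.6542 = 467 W/m

Q' = 467 W/m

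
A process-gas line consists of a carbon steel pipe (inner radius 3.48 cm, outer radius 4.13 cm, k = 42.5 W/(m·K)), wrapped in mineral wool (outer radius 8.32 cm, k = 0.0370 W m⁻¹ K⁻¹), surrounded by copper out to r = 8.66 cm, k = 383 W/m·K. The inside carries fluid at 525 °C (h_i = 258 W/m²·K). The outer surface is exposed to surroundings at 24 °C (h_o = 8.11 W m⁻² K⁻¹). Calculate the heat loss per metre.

Q' = 154 W/m

Series thermal resistances, inner to outer:
  R'_conv,in = 1/(2πr h) = 1/(2π·0.0348·258) = 0.01773 m·K/W
  R'_carbon steel = ln(0.0413/0.0348)/(2πk) = 0.1712/(2π·42.5) = 6.413×10^-4 m·K/W
  R'_mineral wool = ln(0.0832/0.0413)/(2πk) = 0.7004/(2π·0.0370) = 3.013 m·K/W
  R'_copper = ln(0.0866/0.0832)/(2πk) = 0.04005/(2π·383) = 1.664×10^-5 m·K/W
  R'_conv,out = 1/(2πr h) = 1/(2π·0.0866·8.11) = 0.2266 m·K/W
ΣR = 0.01773 + 6.413×10^-4 + 3.013 + 1.664×10^-5 + 0.2266 = 3.258 m·K/W
Q' = ΔT/ΣR = (525 °C − 24 °C)/3.258 = 154 W/m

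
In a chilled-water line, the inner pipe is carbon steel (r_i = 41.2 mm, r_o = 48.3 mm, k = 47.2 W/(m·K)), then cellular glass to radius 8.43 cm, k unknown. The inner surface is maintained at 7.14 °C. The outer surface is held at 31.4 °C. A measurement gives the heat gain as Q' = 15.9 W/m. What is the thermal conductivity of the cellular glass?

k = 0.0581 W/m·K

ΣR = ΔT/Q' = |7.14 − 31.4|/15.9 = 1.526 m·K/W
Known resistances:
  R'_carbon steel = ln(0.0483/0.0412)/(2πk) = 0.1590/(2π·47.2) = 5.361×10^-4 m·K/W
R_cellular glass = ΣR − ΣR_known = 1.526 − 5.361×10^-4 = 1.525 m·K/W
ln(r₂/r₁)/(2πk) = 1.525 ⇒ k = 0.5570/(2π·1.525) = 0.0581 W/m·K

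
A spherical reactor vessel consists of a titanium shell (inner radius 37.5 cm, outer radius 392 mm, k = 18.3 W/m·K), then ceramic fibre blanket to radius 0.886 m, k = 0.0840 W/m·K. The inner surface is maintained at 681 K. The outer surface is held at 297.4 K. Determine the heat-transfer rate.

Q = 285 W

Series thermal resistances, inner to outer:
  R_titanium = (1/0.375 − 1/0.392)/(4πk) = 0.1156/(4π·18.3) = 5.029×10^-4 K/W
  R_ceramic fibre blanket = (1/0.392 − 1/0.886)/(4πk) = 1.422/(4π·0.0840) = 1.347 K/W
ΣR = 5.029×10^-4 + 1.347 = 1.348 K/W
Q = ΔT/ΣR = (681 K − 297.4 K)/1.348 = 285 W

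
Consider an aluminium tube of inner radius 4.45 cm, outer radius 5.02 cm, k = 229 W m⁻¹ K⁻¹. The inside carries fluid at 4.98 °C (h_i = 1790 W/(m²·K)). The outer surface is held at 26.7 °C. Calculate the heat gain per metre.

Q' = 10.4 kW/m

Resistance network (inner→outer):
  R'_conv,in = 1/(2πr h) = 1/(2π·0.0445·1790) = 0.001998 m·K/W
  R'_aluminium = ln(0.0502/0.0445)/(2πk) = 0.1205/(2π·229) = 8.377×10^-5 m·K/W
ΣR = 0.001998 + 8.377×10^-5 = 0.002082 m·K/W
Q' = ΔT/ΣR = (4.98 °C − 26.7 °C)/0.002082 = -10400 W/m
(Negative Q' ⇒ heat flows inward; heat gain = 10400 W/m.)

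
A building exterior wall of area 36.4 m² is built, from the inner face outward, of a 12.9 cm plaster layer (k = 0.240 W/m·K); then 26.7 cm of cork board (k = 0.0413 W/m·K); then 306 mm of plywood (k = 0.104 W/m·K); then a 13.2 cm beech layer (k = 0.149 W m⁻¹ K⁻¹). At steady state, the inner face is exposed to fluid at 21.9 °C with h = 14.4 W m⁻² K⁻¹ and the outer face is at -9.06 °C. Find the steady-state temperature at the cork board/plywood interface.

T = 1.81 °C

Resistance network (inner→outer):
  R_conv,in = 1/(hA) = 1/(14.4·36.4) = 0.001908 K/W
  R_plaster = L/(kA) = 0.129/(0.240·36.4) = 0.01477 K/W
  R_cork board = L/(kA) = 0.267/(0.0413·36.4) = 0.1776 K/W
  R_plywood = L/(kA) = 0.306/(0.104·36.4) = 0.08083 K/W
  R_beech = L/(kA) = 0.132/(0.149·36.4) = 0.02434 K/W
ΣR = 0.001908 + 0.01477 + 0.1776 + 0.08083 + 0.02434 = 0.2994 K/W
Q = ΔT/ΣR = (21.9 °C − -9.06 °C)/0.2994 = 103.4 W
From the inner boundary to the cork board/plywood interface, ΣR_partial = 0.1943 K/W.
T_interface = T_in − Q·ΣR_partial = 21.9 °C − (103.4)(0.1943) = 1.81 °C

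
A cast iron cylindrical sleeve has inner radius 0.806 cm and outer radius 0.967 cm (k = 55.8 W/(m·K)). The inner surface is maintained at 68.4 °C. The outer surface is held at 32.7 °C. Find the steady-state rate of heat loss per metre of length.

Q' = 2πk·ΔT/ln(r₂/r₁) = 2π × 55.8 × 35.7 / ln(0.00967/0.00806) = 68700 W/m

Q' = 68.7 kW/m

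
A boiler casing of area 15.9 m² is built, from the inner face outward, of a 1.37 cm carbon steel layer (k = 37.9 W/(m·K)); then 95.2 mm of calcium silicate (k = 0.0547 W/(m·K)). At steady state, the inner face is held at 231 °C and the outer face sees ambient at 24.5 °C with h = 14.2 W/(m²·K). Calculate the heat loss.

Treat each layer as a resistance in series:
  R_carbon steel = L/(kA) = 0.0137/(37.9·15.9) = 2.273×10^-5 K/W
  R_calcium silicate = L/(kA) = 0.0952/(0.0547·15.9) = 0.1095 K/W
  R_conv,out = 1/(hA) = 1/(14.2·15.9) = 0.004429 K/W
ΣR = 2.273×10^-5 + 0.1095 + 0.004429 = 0.1140 K/W
Q = ΔT/ΣR = (231 °C − 24.5 °C)/0.1140 = 1810 W

Q = 1810 W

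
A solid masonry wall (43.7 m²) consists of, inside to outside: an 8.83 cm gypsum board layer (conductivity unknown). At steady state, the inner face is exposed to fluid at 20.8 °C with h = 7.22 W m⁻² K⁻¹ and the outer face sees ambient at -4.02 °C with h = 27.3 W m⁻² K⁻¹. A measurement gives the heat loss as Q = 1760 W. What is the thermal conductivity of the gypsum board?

k = 0.200 W/m·K

ΣR = ΔT/Q = |20.8 − -4.02|/1760 = 0.01410 K/W
Known resistances:
  R_conv,in = 1/(hA) = 1/(7.22·43.7) = 0.003169 K/W
  R_conv,out = 1/(hA) = 1/(27.3·43.7) = 8.382×10^-4 K/W
R_gypsum board = ΣR − ΣR_known = 0.01410 − 0.004007 = 0.01009 K/W
L/(kA) = 0.01009 ⇒ k = 0.0883/(0.01009·43.7) = 0.200 W/m·K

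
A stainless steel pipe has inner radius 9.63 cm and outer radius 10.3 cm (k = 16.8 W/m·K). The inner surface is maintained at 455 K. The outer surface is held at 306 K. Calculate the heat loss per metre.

Q' = 234 kW/m

Q' = 2πk·ΔT/ln(r₂/r₁) = 2π × 16.8 × 149 / ln(0.103/0.0963) = 2.34×10^5 W/m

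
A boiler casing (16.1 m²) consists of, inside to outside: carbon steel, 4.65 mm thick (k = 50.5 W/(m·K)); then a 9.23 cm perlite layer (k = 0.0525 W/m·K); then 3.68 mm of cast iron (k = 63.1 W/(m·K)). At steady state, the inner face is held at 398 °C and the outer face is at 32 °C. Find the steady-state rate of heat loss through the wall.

Q = 3.35 kW

Resistance network (inner→outer):
  R_carbon steel = L/(kA) = 0.00465/(50.5·16.1) = 5.719×10^-6 K/W
  R_perlite = L/(kA) = 0.0923/(0.0525·16.1) = 0.1092 K/W
  R_cast iron = L/(kA) = 0.00368/(63.1·16.1) = 3.622×10^-6 K/W
ΣR = 5.719×10^-6 + 0.1092 + 3.622×10^-6 = 0.1092 K/W
Q = ΔT/ΣR = (398 °C − 32 °C)/0.1092 = 3350 W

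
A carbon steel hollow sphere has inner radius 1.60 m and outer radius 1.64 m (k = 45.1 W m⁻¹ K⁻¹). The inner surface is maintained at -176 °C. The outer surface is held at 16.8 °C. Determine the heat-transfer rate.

Q = 7170 kW

Q = 4πk·ΔT/(1/r₁ − 1/r₂) = 4π × 45.1 × 192.8 / (1/1.60 − 1/1.64) = 7.17×10^6 W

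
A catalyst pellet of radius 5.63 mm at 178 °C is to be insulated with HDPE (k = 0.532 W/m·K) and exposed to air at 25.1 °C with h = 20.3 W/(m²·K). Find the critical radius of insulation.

For a sphere, r_cr = 2k_ins/h = 2·0.532/20.3 = 0.0524 m = 5.24 cm

r_cr = 5.24 cm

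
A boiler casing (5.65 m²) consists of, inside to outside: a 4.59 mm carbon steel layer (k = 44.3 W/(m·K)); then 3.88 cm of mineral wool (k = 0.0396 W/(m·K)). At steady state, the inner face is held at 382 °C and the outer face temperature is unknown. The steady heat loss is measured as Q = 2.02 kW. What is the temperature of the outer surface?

Series resistances:
  R_carbon steel = L/(kA) = 0.00459/(44.3·5.65) = 1.834×10^-5 K/W
  R_mineral wool = L/(kA) = 0.0388/(0.0396·5.65) = 0.1734 K/W
ΣR = 0.1734 K/W
ΔT = Q·ΣR = 2020 × 0.1734 = 350.3 K
Heat flows outward, so T_out = T_in − ΔT = 382 − 350.3 = 31.7 °C

T_out = 31.7 °C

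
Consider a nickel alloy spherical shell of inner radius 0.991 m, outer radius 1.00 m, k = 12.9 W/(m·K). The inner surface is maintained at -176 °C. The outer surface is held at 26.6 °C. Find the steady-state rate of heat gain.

Q = 3620 kW

Q = 4πk·ΔT/(1/r₁ − 1/r₂) = 4π × 12.9 × 202.6 / (1/0.991 − 1/1.00) = 3.62×10^6 W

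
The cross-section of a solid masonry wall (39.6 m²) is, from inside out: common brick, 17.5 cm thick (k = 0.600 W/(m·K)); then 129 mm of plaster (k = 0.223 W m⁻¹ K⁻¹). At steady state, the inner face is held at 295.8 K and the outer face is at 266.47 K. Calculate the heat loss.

Treat each layer as a resistance in series:
  R_common brick = L/(kA) = 0.175/(0.600·39.6) = 0.007365 K/W
  R_plaster = L/(kA) = 0.129/(0.223·39.6) = 0.01461 K/W
ΣR = 0.007365 + 0.01461 = 0.02198 K/W
Q = ΔT/ΣR = (295.8 K − 266.47 K)/0.02198 = 1330 W

Q = 1330 W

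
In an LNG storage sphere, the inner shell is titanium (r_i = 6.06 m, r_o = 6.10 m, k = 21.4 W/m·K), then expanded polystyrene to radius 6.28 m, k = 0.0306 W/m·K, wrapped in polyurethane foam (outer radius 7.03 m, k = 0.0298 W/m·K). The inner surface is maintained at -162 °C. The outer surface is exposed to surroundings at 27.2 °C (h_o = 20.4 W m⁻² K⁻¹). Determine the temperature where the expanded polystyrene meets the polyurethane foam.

Treat each layer as a resistance in series:
  R_titanium = (1/6.06 − 1/6.10)/(4πk) = 0.001082/(4π·21.4) = 4.024×10^-6 K/W
  R_expanded polystyrene = (1/6.10 − 1/6.28)/(4πk) = 0.004699/(4π·0.0306) = 0.01222 K/W
  R_polyurethane foam = (1/6.28 − 1/7.03)/(4πk) = 0.01699/(4π·0.0298) = 0.04536 K/W
  R_conv,out = 1/(4πr²h) = 1/(4π·7.03²·20.4) = 7.893×10^-5 K/W
ΣR = 4.024×10^-6 + 0.01222 + 0.04536 + 7.893×10^-5 = 0.05766 K/W
Q = ΔT/ΣR = (-162 °C − 27.2 °C)/0.05766 = -3281 W
From the inner boundary to the expanded polystyrene/polyurethane foam interface, ΣR_partial = 0.01222 K/W.
T_interface = T_in − Q·ΣR_partial = -162 °C − (-3281)(0.01222) = -122 °C

T = -122 °C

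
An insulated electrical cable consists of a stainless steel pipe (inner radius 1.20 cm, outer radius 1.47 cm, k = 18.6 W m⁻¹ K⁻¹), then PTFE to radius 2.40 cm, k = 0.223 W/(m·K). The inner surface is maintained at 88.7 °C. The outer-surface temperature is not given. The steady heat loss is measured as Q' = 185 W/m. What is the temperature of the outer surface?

T_out = 23.7 °C

Sum the resistances:
  R'_stainless steel = ln(0.0147/0.0120)/(2πk) = 0.2029/(2π·18.6) = 0.001737 m·K/W
  R'_PTFE = ln(0.0240/0.0147)/(2πk) = 0.4902/(2π·0.223) = 0.3499 m·K/W
ΣR = 0.3516 m·K/W
ΔT = Q'·ΣR = 185 × 0.3516 = 65.05 K
Heat flows outward, so T_out = T_in − ΔT = 88.7 − 65.05 = 23.7 °C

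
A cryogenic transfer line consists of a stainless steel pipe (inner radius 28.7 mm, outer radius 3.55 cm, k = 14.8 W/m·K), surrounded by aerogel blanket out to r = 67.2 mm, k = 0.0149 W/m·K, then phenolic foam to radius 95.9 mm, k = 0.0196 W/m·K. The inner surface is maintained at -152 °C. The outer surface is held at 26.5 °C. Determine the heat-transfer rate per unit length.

Q' = 18.4 W/m

Resistance network (inner→outer):
  R'_stainless steel = ln(0.0355/0.0287)/(2πk) = 0.2126/(2π·14.8) = 0.002287 m·K/W
  R'_aerogel blanket = ln(0.0672/0.0355)/(2πk) = 0.6381/(2π·0.0149) = 6.816 m·K/W
  R'_phenolic foam = ln(0.0959/0.0672)/(2πk) = 0.3556/(2π·0.0196) = 2.888 m·K/W
ΣR = 0.002287 + 6.816 + 2.888 = 9.706 m·K/W
Q' = ΔT/ΣR = (-152 °C − 26.5 °C)/9.706 = -18.4 W/m
(Negative Q' ⇒ heat flows inward; heat gain = 18.4 W/m.)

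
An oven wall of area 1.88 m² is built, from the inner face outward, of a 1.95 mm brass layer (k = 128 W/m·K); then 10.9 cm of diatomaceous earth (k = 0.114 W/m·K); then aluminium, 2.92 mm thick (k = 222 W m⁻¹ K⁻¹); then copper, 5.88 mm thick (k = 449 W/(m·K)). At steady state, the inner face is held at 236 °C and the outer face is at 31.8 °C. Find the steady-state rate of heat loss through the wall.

Q = 401 W

Treat each layer as a resistance in series:
  R_brass = L/(kA) = 0.00195/(128·1.88) = 8.103×10^-6 K/W
  R_diatomaceous earth = L/(kA) = 0.109/(0.114·1.88) = 0.5086 K/W
  R_aluminium = L/(kA) = 0.00292/(222·1.88) = 6.996×10^-6 K/W
  R_copper = L/(kA) = 0.00588/(449·1.88) = 6.966×10^-6 K/W
ΣR = 8.103×10^-6 + 0.5086 + 6.996×10^-6 + 6.966×10^-6 = 0.5086 K/W
Q = ΔT/ΣR = (236 °C − 31.8 °C)/0.5086 = 401 W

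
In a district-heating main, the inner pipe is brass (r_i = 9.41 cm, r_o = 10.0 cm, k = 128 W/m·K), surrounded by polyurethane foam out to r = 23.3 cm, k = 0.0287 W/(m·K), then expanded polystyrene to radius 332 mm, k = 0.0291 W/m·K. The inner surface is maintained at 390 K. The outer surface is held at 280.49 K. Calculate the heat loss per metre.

Q' = 16.5 W/m

Series thermal resistances, inner to outer:
  R'_brass = ln(0.100/0.0941)/(2πk) = 0.06081/(2π·128) = 7.561×10^-5 m·K/W
  R'_polyurethane foam = ln(0.233/0.100)/(2πk) = 0.8459/(2π·0.0287) = 4.691 m·K/W
  R'_expanded polystyrene = ln(0.332/0.233)/(2πk) = 0.3541/(2π·0.0291) = 1.937 m·K/W
ΣR = 7.561×10^-5 + 4.691 + 1.937 = 6.628 m·K/W
Q' = ΔT/ΣR = (390 K − 280.49 K)/6.628 = 16.5 W/m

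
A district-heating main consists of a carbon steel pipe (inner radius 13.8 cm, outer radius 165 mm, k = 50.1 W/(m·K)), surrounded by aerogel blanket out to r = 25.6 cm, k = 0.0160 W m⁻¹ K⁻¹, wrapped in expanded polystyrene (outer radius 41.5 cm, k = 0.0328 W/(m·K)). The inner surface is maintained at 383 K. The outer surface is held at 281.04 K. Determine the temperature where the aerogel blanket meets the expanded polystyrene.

T = 316.6 K

Series thermal resistances, inner to outer:
  R'_carbon steel = ln(0.165/0.138)/(2πk) = 0.1787/(2π·50.1) = 5.677×10^-4 m·K/W
  R'_aerogel blanket = ln(0.256/0.165)/(2πk) = 0.4392/(2π·0.0160) = 4.369 m·K/W
  R'_expanded polystyrene = ln(0.415/0.256)/(2πk) = 0.4831/(2π·0.0328) = 2.344 m·K/W
ΣR = 5.677×10^-4 + 4.369 + 2.344 = 6.714 m·K/W
Q' = ΔT/ΣR = (383 K − 281.04 K)/6.714 = 15.19 W/m
From the inner boundary to the aerogel blanket/expanded polystyrene interface, ΣR_partial = 4.370 m·K/W.
T_interface = T_in − Q'·ΣR_partial = 383 K − (15.19)(4.370) = 316.6 K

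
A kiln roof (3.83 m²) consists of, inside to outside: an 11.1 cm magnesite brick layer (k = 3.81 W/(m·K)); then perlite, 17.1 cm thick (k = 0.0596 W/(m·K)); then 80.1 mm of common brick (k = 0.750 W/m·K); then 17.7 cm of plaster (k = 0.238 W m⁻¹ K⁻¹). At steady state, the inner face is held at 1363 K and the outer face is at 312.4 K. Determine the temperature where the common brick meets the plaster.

Resistance network (inner→outer):
  R_magnesite brick = L/(kA) = 0.111/(3.81·3.83) = 0.007607 K/W
  R_perlite = L/(kA) = 0.171/(0.0596·3.83) = 0.7491 K/W
  R_common brick = L/(kA) = 0.0801/(0.750·3.83) = 0.02789 K/W
  R_plaster = L/(kA) = 0.177/(0.238·3.83) = 0.1942 K/W
ΣR = 0.007607 + 0.7491 + 0.02789 + 0.1942 = 0.9788 K/W
Q = ΔT/ΣR = (1363 K − 312.4 K)/0.9788 = 1073 W
From the inner boundary to the common brick/plaster interface, ΣR_partial = 0.7846 K/W.
T_interface = T_in − Q·ΣR_partial = 1363 K − (1073)(0.7846) = 521 K

T = 521 K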